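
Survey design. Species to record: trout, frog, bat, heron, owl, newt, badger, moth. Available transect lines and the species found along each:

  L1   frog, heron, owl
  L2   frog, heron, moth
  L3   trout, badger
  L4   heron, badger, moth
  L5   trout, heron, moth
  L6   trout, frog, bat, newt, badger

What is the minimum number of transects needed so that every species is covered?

3

L1, L2, L6 together cover {trout, frog, bat, heron, owl, newt, badger, moth} — every species.
No 2 of the 6 transects cover everything (all 15 pairs fall short), so 3 is minimum.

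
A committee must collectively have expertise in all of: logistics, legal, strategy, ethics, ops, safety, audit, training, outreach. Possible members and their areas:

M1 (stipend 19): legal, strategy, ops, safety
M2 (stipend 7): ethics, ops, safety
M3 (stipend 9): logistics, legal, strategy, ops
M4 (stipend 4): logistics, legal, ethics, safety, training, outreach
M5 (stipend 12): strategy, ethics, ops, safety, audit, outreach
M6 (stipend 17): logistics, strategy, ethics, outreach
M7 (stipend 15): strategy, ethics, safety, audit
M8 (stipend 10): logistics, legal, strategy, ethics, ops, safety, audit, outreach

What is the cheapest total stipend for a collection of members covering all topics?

M4, M8 cover every topic at stipend 4 + 10 = 14.
Any cover uses at least 2 members; among all covering selections none totals below 14.

14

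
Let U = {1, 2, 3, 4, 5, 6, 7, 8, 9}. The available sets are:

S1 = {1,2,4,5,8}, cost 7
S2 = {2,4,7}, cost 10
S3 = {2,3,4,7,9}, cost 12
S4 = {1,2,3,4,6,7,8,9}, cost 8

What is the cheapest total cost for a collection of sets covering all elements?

S1, S4 cover every element at cost 7 + 8 = 15.
Any cover uses at least 2 sets; among all covering selections none totals below 15.

15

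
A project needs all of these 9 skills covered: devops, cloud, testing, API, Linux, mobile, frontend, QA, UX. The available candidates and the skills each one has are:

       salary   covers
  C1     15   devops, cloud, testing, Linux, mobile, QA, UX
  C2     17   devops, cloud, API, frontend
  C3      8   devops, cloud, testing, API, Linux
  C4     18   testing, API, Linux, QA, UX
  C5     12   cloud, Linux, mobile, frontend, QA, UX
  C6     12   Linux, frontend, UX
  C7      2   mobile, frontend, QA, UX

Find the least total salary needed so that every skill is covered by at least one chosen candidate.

C3, C7 cover every skill at salary 8 + 2 = 10.
Any cover uses at least 2 candidates; among all covering selections none totals below 10.

10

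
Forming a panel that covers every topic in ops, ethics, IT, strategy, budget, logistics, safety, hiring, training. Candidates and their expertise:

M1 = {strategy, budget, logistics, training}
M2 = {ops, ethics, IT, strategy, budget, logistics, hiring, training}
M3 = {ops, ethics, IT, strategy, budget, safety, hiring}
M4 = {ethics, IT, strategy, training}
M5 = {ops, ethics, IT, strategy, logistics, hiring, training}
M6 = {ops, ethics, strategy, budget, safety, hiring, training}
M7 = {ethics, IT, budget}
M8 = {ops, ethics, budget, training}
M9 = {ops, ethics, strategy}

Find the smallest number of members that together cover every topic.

2

M1, M3 together cover {ops, ethics, IT, strategy, budget, logistics, safety, hiring, training} — every topic.
No single member contains all 9 topics, so 2 is optimal.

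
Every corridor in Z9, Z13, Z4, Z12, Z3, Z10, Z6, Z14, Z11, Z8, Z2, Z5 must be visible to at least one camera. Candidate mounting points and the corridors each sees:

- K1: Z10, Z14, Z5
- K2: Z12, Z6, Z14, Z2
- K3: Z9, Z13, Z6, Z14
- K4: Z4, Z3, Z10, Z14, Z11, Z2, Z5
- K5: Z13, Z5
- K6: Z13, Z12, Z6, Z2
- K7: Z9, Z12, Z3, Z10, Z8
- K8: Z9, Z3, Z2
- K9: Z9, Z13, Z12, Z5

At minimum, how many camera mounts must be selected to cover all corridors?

3

K3, K4, K7 together cover {Z9, Z13, Z4, Z12, Z3, Z10, Z6, Z14, Z11, Z8, Z2, Z5} — every corridor.
No 2 of the 9 camera mounts cover everything (all 36 pairs fall short), so 3 is minimum.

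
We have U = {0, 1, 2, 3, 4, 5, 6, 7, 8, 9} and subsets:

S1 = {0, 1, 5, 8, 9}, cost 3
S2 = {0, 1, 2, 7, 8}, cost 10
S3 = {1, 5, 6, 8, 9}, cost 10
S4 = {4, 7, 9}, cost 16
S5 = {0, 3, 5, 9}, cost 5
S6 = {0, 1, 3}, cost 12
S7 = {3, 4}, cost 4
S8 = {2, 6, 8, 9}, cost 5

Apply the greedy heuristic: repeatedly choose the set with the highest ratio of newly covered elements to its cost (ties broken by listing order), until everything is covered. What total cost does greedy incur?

Pick 1: S1 adds 5 new (0, 1, 5, 8, 9) at cost 3 (ratio 5/3).
Pick 2: S7 adds 2 new (3, 4) at cost 4 (ratio 2/4).
Pick 3: S8 adds 2 new (2, 6) at cost 5 (ratio 2/5).
Pick 4: S2 adds 1 new (7) at cost 10 (ratio 1/10).
Greedy total cost: 3 + 4 + 5 + 10 = 22.

22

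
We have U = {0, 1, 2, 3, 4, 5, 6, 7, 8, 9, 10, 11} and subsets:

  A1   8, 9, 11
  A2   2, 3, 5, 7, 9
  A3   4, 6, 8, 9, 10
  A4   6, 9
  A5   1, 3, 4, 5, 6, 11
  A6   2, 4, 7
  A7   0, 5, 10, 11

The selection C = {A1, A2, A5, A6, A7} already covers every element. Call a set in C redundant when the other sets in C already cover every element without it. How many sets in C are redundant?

2

Drop A1: 8 uncovered — not redundant.
Drop A2: the rest still cover every element — redundant.
Drop A5: 1, 6 uncovered — not redundant.
Drop A6: the rest still cover every element — redundant.
Drop A7: 0, 10 uncovered — not redundant.
2 redundant: A2, A6.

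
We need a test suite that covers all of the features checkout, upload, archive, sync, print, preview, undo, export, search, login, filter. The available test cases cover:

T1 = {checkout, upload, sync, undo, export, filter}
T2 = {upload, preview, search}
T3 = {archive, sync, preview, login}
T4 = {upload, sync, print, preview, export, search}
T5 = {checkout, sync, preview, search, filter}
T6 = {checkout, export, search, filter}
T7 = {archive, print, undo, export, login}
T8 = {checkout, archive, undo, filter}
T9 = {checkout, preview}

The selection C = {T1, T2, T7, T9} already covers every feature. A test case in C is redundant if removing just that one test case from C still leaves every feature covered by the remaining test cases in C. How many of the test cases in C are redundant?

Drop T1: sync, filter uncovered — not redundant.
Drop T2: search uncovered — not redundant.
Drop T7: archive, print, login uncovered — not redundant.
Drop T9: the rest still cover every feature — redundant.
1 redundant: T9.

1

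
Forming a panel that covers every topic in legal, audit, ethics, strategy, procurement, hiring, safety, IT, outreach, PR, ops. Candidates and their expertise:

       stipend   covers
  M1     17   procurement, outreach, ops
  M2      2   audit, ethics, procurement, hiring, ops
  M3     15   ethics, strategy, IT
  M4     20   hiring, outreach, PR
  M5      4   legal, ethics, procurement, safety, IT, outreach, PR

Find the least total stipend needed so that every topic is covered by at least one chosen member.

M2, M3, M5 cover every topic at stipend 2 + 15 + 4 = 21.
Any cover uses at least 3 members; among all covering selections none totals below 21.

21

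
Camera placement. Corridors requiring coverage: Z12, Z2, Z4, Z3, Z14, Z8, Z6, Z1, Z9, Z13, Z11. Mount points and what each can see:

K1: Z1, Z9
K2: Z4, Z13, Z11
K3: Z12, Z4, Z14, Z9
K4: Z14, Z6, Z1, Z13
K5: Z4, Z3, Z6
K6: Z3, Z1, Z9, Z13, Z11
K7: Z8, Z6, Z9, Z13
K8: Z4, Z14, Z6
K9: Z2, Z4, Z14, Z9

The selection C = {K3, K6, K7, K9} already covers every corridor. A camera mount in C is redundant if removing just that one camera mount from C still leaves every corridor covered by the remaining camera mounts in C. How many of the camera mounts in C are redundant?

0

Drop K3: Z12 uncovered — not redundant.
Drop K6: Z3, Z1, Z11 uncovered — not redundant.
Drop K7: Z8, Z6 uncovered — not redundant.
Drop K9: Z2 uncovered — not redundant.
None of the camera mounts in C is redundant.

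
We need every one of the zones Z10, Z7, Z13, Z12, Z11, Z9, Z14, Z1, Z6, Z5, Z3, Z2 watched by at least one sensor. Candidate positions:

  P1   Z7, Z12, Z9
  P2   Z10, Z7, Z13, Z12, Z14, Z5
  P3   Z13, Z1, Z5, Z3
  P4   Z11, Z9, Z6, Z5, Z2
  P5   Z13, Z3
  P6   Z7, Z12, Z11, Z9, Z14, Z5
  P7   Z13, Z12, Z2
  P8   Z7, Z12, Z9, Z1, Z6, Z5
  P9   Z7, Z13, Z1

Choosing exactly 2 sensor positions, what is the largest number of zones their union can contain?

10

Choosing P2, P4 covers {Z10, Z7, Z13, Z12, Z11, Z9, Z14, Z6, Z5, Z2} — 10 zones.
No choice of 2 sensor positions does better; here Z1, Z3 are left uncovered.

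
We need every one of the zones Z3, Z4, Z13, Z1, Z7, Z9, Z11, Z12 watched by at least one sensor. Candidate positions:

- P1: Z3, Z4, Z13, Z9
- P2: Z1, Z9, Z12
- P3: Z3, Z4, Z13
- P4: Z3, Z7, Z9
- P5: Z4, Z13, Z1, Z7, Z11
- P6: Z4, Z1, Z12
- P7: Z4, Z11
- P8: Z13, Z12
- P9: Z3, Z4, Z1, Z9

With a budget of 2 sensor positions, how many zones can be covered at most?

7

Choosing P1, P5 covers {Z3, Z4, Z13, Z1, Z7, Z9, Z11} — 7 zones.
No choice of 2 sensor positions does better; here Z12 is left uncovered.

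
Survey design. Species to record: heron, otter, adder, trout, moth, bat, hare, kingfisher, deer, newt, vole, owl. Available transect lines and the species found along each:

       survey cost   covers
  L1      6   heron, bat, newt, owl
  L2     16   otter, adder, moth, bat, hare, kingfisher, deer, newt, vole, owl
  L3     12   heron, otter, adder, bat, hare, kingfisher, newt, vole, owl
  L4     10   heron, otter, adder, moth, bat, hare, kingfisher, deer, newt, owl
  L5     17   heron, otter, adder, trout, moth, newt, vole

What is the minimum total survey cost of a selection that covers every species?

27

L4, L5 cover every species at survey cost 10 + 17 = 27.
Any cover uses at least 2 transects; among all covering selections none totals below 27.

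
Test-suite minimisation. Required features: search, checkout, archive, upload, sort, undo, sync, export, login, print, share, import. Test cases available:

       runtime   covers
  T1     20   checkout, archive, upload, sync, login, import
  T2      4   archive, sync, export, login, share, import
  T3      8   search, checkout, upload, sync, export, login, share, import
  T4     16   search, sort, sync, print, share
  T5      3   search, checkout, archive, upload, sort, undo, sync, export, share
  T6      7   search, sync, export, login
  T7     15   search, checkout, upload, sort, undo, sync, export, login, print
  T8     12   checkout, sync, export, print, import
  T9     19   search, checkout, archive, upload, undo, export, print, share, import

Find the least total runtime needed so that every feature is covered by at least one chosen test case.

T2, T7 cover every feature at runtime 4 + 15 = 19.
Any cover uses at least 2 test cases; among all covering selections none totals below 19.

19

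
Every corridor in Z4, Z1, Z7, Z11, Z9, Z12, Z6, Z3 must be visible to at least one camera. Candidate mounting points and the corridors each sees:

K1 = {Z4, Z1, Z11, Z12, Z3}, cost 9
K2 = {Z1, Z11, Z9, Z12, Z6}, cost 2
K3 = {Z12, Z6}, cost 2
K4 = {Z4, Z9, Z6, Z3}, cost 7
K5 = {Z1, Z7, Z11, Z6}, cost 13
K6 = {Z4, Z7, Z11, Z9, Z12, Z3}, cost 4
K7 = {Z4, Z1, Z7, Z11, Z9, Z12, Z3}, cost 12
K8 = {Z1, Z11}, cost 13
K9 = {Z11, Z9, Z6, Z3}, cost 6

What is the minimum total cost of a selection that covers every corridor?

6

K2, K6 cover every corridor at cost 2 + 4 = 6.
Any cover uses at least 2 camera mounts; among all covering selections none totals below 6.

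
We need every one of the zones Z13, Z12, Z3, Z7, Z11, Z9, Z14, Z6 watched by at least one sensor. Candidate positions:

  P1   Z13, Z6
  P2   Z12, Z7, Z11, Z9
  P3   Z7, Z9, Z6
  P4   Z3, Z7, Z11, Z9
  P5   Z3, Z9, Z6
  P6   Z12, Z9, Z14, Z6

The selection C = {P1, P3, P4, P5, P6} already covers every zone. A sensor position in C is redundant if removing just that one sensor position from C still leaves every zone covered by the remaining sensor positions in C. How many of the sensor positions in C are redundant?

2

Drop P1: Z13 uncovered — not redundant.
Drop P3: the rest still cover every zone — redundant.
Drop P4: Z11 uncovered — not redundant.
Drop P5: the rest still cover every zone — redundant.
Drop P6: Z12, Z14 uncovered — not redundant.
2 redundant: P3, P5.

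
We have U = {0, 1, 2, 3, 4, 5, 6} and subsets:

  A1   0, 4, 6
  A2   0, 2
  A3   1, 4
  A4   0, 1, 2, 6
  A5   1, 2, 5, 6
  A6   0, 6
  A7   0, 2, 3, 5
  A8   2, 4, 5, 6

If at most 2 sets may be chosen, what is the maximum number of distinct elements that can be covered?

6

Choosing A1, A5 covers {0, 1, 2, 4, 5, 6} — 6 elements.
No choice of 2 sets does better; here 3 is left uncovered.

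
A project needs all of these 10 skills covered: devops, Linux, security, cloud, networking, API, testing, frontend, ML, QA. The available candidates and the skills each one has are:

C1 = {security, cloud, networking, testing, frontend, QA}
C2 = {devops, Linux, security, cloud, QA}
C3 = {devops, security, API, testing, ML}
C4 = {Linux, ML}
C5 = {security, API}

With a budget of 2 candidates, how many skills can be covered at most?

9

Choosing C1, C3 covers {devops, security, cloud, networking, API, testing, frontend, ML, QA} — 9 skills.
No choice of 2 candidates does better; here Linux is left uncovered.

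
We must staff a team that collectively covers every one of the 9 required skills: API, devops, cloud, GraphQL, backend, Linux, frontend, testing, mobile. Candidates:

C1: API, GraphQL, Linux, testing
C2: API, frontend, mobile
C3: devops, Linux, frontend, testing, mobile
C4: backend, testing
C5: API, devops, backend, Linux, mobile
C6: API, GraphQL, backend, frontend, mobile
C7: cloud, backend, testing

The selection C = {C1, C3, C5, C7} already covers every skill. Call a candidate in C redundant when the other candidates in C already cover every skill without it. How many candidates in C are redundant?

1

Drop C1: GraphQL uncovered — not redundant.
Drop C3: frontend uncovered — not redundant.
Drop C5: the rest still cover every skill — redundant.
Drop C7: cloud uncovered — not redundant.
1 redundant: C5.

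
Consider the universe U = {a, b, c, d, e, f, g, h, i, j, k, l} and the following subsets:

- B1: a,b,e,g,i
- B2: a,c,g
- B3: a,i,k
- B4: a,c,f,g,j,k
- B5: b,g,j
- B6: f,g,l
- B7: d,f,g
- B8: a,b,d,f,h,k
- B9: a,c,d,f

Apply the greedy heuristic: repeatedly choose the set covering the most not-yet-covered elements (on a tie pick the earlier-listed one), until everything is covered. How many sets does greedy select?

4

Pick 1: B4 covers 6 new elements (a, c, f, g, j, k).
Pick 2: B1 covers 3 new elements (b, e, i).
Pick 3: B8 covers 2 new elements (d, h).
Pick 4: B6 covers 1 new elements (l).
Greedy uses 4 sets.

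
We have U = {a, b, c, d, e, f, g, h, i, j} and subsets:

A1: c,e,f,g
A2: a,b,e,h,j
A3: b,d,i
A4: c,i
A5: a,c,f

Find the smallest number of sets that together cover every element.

A1, A2, A3 together cover {a, b, c, d, e, f, g, h, i, j} — every element.
No 2 of the 5 sets cover everything (all 10 pairs fall short), so 3 is minimum.

3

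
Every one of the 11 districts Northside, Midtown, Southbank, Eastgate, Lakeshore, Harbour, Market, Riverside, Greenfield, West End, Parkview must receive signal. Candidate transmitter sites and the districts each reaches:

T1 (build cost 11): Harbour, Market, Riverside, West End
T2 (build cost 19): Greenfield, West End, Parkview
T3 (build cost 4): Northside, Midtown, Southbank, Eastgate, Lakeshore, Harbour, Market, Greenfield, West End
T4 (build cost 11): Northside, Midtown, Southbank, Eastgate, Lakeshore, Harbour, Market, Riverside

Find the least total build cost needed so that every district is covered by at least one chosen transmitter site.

T2, T4 cover every district at build cost 19 + 11 = 30.
Any cover uses at least 2 transmitter sites; among all covering selections none totals below 30.
Greedy by coverage-per-build cost would pick T3, T1, T2 for 34 — worse than the optimum 30.

30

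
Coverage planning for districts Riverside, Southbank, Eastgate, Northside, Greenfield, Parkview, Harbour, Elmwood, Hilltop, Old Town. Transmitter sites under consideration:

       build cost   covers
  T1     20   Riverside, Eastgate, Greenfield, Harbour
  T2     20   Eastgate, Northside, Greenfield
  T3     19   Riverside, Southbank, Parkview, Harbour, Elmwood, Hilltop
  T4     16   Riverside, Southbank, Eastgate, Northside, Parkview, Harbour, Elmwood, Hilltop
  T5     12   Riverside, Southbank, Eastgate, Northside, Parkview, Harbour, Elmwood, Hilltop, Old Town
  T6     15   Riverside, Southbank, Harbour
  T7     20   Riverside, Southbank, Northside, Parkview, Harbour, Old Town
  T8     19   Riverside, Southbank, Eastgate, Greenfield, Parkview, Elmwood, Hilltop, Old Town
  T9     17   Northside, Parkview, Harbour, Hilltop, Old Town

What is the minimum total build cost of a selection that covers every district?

T5, T8 cover every district at build cost 12 + 19 = 31.
Any cover uses at least 2 transmitter sites; among all covering selections none totals below 31.

31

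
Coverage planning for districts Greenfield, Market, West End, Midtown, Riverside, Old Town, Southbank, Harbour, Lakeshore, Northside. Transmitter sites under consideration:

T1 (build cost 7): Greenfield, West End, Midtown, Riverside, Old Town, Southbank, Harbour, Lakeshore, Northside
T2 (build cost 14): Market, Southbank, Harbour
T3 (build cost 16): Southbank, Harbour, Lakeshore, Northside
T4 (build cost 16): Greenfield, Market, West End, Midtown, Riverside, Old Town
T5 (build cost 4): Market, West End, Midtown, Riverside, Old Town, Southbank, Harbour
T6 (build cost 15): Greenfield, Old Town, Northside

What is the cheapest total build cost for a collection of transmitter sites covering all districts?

11

T1, T5 cover every district at build cost 7 + 4 = 11.
Any cover uses at least 2 transmitter sites; among all covering selections none totals below 11.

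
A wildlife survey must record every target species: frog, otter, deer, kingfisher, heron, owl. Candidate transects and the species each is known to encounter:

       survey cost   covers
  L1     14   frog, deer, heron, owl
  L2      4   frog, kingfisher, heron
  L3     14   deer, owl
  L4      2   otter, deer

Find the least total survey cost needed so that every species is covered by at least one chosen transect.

L1, L2, L4 cover every species at survey cost 14 + 4 + 2 = 20.
Any cover uses at least 3 transects; among all covering selections none totals below 20.

20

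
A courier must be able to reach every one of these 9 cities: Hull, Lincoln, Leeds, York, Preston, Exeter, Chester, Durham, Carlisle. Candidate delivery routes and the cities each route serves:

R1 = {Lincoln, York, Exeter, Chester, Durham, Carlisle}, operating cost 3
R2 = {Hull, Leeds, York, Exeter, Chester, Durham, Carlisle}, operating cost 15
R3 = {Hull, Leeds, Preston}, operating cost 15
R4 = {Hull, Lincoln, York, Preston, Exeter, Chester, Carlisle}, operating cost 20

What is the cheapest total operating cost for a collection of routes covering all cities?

18

R1, R3 cover every city at operating cost 3 + 15 = 18.
Any cover uses at least 2 routes; among all covering selections none totals below 18.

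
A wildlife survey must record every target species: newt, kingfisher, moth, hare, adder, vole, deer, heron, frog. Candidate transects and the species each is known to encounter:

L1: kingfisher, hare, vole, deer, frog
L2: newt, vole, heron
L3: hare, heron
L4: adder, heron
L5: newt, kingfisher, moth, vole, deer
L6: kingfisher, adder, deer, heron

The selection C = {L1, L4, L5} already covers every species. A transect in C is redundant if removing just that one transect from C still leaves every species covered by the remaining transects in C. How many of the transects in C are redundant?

Drop L1: hare, frog uncovered — not redundant.
Drop L4: adder, heron uncovered — not redundant.
Drop L5: newt, moth uncovered — not redundant.
None of the transects in C is redundant.

0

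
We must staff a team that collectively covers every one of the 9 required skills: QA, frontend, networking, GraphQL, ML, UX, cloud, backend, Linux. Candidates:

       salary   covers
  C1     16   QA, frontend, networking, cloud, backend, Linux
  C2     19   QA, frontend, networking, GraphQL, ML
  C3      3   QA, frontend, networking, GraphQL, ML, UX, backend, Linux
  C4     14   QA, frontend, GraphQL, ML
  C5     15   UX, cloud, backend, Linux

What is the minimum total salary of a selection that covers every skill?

18

C3, C5 cover every skill at salary 3 + 15 = 18.
Any cover uses at least 2 candidates; among all covering selections none totals below 18.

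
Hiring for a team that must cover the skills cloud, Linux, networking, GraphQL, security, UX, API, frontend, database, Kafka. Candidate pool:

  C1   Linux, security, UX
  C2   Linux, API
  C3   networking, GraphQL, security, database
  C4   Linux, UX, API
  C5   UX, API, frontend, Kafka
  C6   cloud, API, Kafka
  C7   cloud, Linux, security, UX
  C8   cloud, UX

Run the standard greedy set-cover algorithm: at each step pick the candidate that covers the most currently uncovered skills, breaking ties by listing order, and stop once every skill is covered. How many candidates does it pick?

3

Pick 1: C3 covers 4 new skills (networking, GraphQL, security, database).
Pick 2: C5 covers 4 new skills (UX, API, frontend, Kafka).
Pick 3: C7 covers 2 new skills (cloud, Linux).
Greedy uses 3 candidates.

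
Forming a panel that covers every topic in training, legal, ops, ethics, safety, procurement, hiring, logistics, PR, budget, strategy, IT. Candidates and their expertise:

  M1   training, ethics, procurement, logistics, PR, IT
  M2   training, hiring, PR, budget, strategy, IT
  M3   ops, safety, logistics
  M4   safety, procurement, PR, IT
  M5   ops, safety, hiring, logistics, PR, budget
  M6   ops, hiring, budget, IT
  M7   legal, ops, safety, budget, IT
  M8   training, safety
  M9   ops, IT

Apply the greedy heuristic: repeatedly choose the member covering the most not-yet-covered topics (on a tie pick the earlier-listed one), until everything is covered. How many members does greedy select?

4

Pick 1: M1 covers 6 new topics (training, ethics, procurement, logistics, PR, IT).
Pick 2: M5 covers 4 new topics (ops, safety, hiring, budget).
Pick 3: M2 covers 1 new topics (strategy).
Pick 4: M7 covers 1 new topics (legal).
Greedy uses 4 members. (The true minimum is 3.)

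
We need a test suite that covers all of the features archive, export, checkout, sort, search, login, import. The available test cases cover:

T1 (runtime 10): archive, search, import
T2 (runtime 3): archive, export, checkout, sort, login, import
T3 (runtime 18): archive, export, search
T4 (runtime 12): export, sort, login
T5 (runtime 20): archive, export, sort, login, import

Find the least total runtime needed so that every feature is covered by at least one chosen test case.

13

T1, T2 cover every feature at runtime 10 + 3 = 13.
Any cover uses at least 2 test cases; among all covering selections none totals below 13.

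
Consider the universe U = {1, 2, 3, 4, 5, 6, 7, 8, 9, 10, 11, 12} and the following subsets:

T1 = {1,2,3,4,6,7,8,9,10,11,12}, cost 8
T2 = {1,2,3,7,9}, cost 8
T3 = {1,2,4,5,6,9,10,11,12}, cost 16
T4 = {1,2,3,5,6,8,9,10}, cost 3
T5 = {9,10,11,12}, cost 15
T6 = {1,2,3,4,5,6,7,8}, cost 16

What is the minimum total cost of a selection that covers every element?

11

T1, T4 cover every element at cost 8 + 3 = 11.
Any cover uses at least 2 sets; among all covering selections none totals below 11.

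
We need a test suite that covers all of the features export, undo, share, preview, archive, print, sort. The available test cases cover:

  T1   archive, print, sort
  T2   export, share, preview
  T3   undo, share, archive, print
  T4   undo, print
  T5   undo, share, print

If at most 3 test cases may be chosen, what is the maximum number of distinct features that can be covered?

7

Choosing T1, T2, T3 covers {export, undo, share, preview, archive, print, sort} — 7 features.
That is all 7 features.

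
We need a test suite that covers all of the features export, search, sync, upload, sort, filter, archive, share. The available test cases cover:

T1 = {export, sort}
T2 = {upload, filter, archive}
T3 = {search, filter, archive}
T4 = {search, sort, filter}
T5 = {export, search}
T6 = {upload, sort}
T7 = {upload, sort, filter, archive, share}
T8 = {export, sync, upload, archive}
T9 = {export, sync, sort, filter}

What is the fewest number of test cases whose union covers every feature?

T3, T7, T8 together cover {export, search, sync, upload, sort, filter, archive, share} — every feature.
No 2 of the 9 test cases cover everything (all 36 pairs fall short), so 3 is minimum.

3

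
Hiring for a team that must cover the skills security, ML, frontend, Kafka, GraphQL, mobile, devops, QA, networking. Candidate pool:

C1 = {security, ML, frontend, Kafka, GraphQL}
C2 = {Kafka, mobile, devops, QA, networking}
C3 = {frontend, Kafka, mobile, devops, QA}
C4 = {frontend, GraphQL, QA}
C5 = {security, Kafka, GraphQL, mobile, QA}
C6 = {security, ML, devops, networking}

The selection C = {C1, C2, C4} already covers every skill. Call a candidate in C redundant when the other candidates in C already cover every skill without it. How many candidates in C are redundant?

1

Drop C1: security, ML uncovered — not redundant.
Drop C2: mobile, devops, networking uncovered — not redundant.
Drop C4: the rest still cover every skill — redundant.
1 redundant: C4.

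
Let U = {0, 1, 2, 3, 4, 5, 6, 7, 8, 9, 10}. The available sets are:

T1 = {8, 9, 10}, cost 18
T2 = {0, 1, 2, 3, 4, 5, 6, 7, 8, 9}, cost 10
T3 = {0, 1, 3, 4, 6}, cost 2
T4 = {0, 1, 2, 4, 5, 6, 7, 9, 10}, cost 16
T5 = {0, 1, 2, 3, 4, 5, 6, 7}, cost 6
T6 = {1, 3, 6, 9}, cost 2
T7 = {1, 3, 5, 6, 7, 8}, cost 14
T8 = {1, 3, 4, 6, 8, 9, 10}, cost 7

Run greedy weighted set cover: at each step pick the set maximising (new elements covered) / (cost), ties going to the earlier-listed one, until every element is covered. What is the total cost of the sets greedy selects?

Pick 1: T3 adds 5 new (0, 1, 3, 4, 6) at cost 2 (ratio 5/2).
Pick 2: T2 adds 5 new (2, 5, 7, 8, 9) at cost 10 (ratio 5/10).
Pick 3: T8 adds 1 new (10) at cost 7 (ratio 1/7).
Greedy total cost: 2 + 10 + 7 = 19. (The true optimum is 13, so greedy overshoots here.)

19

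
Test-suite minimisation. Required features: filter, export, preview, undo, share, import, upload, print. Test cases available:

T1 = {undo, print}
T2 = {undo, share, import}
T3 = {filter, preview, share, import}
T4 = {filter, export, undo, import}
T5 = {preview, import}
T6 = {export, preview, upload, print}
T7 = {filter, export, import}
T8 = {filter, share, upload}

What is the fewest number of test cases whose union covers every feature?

T1, T3, T6 together cover {filter, export, preview, undo, share, import, upload, print} — every feature.
No 2 of the 8 test cases cover everything (all 28 pairs fall short), so 3 is minimum.

3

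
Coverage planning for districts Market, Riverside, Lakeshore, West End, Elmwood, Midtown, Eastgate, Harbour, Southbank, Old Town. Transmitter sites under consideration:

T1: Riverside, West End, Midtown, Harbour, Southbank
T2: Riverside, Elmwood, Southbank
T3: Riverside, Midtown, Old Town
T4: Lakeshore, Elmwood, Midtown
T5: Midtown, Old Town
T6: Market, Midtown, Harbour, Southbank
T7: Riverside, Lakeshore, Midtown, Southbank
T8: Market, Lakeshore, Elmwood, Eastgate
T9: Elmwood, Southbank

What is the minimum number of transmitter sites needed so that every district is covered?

T1, T3, T8 together cover {Market, Riverside, Lakeshore, West End, Elmwood, Midtown, Eastgate, Harbour, Southbank, Old Town} — every district.
No 2 of the 9 transmitter sites cover everything (all 36 pairs fall short), so 3 is minimum.

3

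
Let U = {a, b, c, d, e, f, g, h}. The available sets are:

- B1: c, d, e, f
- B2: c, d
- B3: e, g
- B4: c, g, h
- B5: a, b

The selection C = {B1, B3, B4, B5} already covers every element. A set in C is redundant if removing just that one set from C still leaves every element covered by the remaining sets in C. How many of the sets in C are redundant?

Drop B1: d, f uncovered — not redundant.
Drop B3: the rest still cover every element — redundant.
Drop B4: h uncovered — not redundant.
Drop B5: a, b uncovered — not redundant.
1 redundant: B3.

1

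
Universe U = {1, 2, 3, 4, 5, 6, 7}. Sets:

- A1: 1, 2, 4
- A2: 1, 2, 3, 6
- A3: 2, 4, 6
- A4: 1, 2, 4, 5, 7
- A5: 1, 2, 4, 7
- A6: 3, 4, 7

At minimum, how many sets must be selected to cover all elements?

2

A2, A4 together cover {1, 2, 3, 4, 5, 6, 7} — every element.
No single set contains all 7 elements, so 2 is optimal.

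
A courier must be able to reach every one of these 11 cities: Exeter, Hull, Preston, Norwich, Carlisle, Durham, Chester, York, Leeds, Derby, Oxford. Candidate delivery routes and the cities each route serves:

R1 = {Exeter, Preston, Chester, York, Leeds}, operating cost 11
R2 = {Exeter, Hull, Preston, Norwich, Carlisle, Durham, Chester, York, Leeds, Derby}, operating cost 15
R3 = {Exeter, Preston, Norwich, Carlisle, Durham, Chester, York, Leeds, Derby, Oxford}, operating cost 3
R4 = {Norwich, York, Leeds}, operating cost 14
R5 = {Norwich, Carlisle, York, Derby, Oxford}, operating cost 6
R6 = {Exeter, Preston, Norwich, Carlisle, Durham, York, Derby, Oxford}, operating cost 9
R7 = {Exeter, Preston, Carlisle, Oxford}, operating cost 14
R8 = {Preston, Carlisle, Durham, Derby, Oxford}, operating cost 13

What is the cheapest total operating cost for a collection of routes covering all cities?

R2, R3 cover every city at operating cost 15 + 3 = 18.
Any cover uses at least 2 routes; among all covering selections none totals below 18.

18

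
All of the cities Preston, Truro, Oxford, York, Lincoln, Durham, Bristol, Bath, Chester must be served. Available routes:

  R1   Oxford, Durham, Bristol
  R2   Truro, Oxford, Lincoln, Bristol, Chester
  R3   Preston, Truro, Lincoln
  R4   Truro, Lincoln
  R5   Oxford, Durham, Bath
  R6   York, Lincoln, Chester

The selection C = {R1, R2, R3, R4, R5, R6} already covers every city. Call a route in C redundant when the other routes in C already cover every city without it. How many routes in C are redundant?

Drop R1: the rest still cover every city — redundant.
Drop R2: the rest still cover every city — redundant.
Drop R3: Preston uncovered — not redundant.
Drop R4: the rest still cover every city — redundant.
Drop R5: Bath uncovered — not redundant.
Drop R6: York uncovered — not redundant.
3 redundant: R1, R2, R4.

3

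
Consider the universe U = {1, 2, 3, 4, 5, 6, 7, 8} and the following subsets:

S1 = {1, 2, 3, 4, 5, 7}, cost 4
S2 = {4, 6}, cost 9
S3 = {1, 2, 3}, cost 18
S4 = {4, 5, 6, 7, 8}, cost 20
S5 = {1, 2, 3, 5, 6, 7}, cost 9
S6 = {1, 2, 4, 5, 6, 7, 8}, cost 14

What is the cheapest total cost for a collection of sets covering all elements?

18

S1, S6 cover every element at cost 4 + 14 = 18.
Any cover uses at least 2 sets; among all covering selections none totals below 18.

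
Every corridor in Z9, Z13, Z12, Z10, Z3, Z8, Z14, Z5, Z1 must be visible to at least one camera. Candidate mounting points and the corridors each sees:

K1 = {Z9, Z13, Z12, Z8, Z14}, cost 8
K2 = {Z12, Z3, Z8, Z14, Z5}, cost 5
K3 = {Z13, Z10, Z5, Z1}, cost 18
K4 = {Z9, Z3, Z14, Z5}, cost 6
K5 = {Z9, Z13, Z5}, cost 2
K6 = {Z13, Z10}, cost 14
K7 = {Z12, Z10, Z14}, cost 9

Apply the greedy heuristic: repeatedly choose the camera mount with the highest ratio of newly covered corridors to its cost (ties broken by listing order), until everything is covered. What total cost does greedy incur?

Pick 1: K5 adds 3 new (Z9, Z13, Z5) at cost 2 (ratio 3/2).
Pick 2: K2 adds 4 new (Z12, Z3, Z8, Z14) at cost 5 (ratio 4/5).
Pick 3: K3 adds 2 new (Z10, Z1) at cost 18 (ratio 2/18).
Greedy total cost: 2 + 5 + 18 = 25.

25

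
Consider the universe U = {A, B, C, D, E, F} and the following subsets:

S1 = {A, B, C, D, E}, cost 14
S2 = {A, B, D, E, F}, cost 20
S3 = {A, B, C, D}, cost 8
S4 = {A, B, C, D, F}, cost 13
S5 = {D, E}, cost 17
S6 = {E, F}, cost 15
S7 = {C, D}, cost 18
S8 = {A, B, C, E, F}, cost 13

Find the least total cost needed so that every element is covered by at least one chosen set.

21

S3, S8 cover every element at cost 8 + 13 = 21.
Any cover uses at least 2 sets; among all covering selections none totals below 21.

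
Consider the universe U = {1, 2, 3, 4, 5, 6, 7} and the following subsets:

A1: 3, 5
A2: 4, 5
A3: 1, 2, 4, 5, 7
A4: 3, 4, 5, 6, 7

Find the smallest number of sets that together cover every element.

A3, A4 together cover {1, 2, 3, 4, 5, 6, 7} — every element.
No single set contains all 7 elements, so 2 is optimal.

2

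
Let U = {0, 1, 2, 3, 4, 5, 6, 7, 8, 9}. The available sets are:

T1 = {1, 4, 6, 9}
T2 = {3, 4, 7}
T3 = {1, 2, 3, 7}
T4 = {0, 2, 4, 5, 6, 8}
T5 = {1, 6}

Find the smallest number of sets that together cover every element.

3

T1, T2, T4 together cover {0, 1, 2, 3, 4, 5, 6, 7, 8, 9} — every element.
No 2 of the 5 sets cover everything (all 10 pairs fall short), so 3 is minimum.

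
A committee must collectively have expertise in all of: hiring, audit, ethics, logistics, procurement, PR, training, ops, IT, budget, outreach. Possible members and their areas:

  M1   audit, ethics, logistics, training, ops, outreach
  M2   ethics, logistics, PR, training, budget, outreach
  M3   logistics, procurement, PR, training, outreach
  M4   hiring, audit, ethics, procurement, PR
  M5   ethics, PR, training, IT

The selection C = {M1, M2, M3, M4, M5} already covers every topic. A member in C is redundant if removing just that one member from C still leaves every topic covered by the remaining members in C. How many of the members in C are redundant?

Drop M1: ops uncovered — not redundant.
Drop M2: budget uncovered — not redundant.
Drop M3: the rest still cover every topic — redundant.
Drop M4: hiring uncovered — not redundant.
Drop M5: IT uncovered — not redundant.
1 redundant: M3.

1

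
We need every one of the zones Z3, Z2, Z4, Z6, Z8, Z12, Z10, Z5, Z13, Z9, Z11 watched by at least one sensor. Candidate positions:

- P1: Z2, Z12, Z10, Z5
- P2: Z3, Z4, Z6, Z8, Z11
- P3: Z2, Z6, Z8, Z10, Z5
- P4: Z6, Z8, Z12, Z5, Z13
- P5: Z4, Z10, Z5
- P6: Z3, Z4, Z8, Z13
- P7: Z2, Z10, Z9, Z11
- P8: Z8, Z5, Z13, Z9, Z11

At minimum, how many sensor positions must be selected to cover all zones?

P1, P2, P8 together cover {Z3, Z2, Z4, Z6, Z8, Z12, Z10, Z5, Z13, Z9, Z11} — every zone.
No 2 of the 8 sensor positions cover everything (all 28 pairs fall short), so 3 is minimum.

3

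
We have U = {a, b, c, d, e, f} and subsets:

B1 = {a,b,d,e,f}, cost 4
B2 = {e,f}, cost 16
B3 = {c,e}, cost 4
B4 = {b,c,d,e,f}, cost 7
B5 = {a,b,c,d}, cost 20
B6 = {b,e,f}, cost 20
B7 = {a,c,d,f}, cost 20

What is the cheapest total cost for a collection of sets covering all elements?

B1, B3 cover every element at cost 4 + 4 = 8.
Any cover uses at least 2 sets; among all covering selections none totals below 8.

8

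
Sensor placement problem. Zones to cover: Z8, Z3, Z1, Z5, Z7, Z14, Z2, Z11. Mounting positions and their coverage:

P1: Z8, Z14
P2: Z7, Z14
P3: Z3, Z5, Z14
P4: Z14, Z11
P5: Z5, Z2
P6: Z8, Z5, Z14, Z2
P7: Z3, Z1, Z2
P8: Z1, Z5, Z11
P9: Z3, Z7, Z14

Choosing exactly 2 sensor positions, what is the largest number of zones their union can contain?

6

Choosing P6, P7 covers {Z8, Z3, Z1, Z5, Z14, Z2} — 6 zones.
No choice of 2 sensor positions does better; here Z7, Z11 are left uncovered.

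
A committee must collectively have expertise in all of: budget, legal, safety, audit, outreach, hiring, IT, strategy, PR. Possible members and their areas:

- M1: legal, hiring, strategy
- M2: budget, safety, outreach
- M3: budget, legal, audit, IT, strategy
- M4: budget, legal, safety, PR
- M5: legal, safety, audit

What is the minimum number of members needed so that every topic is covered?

4

M1, M2, M3, M4 together cover {budget, legal, safety, audit, outreach, hiring, IT, strategy, PR} — every topic.
No 3 of the 5 members cover everything (all 10 triples fall short), so 4 is minimum.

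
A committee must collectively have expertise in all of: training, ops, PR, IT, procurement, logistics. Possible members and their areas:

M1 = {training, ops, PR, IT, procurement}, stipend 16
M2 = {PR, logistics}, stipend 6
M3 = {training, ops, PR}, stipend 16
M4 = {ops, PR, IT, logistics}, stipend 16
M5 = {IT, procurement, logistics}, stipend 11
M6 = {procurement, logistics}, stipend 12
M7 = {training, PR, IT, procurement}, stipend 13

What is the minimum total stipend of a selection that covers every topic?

M1, M2 cover every topic at stipend 16 + 6 = 22.
Any cover uses at least 2 members; among all covering selections none totals below 22.

22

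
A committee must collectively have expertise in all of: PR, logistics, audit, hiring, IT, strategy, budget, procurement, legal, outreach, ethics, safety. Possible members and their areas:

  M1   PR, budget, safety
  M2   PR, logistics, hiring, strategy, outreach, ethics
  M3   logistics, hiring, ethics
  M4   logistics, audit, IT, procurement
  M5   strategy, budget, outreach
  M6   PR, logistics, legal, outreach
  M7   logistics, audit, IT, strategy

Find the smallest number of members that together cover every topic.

M1, M2, M4, M6 together cover {PR, logistics, audit, hiring, IT, strategy, budget, procurement, legal, outreach, ethics, safety} — every topic.
No 3 of the 7 members cover everything (all 35 triples fall short), so 4 is minimum.

4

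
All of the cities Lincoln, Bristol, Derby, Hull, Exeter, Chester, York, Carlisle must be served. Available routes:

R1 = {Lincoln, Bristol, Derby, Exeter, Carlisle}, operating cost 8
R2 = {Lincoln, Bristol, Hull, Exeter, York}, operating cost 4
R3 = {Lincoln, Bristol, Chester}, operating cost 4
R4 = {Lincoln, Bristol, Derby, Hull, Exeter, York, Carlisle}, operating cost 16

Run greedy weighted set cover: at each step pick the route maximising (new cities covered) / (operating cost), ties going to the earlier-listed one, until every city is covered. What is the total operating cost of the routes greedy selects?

Pick 1: R2 adds 5 new (Lincoln, Bristol, Hull, Exeter, York) at operating cost 4 (ratio 5/4).
Pick 2: R1 adds 2 new (Derby, Carlisle) at operating cost 8 (ratio 2/8).
Pick 3: R3 adds 1 new (Chester) at operating cost 4 (ratio 1/4).
Greedy total operating cost: 4 + 8 + 4 = 16.

16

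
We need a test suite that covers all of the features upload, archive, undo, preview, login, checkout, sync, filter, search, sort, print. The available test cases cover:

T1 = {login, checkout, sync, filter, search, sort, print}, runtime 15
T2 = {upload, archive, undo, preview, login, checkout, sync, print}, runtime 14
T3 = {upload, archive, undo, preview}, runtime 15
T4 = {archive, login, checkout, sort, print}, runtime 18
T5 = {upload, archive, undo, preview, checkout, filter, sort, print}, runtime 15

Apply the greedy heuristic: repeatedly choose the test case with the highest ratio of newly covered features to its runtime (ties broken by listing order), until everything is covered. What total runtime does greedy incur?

Pick 1: T2 adds 8 new (upload, archive, undo, preview, login, checkout, sync, print) at runtime 14 (ratio 8/14).
Pick 2: T1 adds 3 new (filter, search, sort) at runtime 15 (ratio 3/15).
Greedy total runtime: 14 + 15 = 29.

29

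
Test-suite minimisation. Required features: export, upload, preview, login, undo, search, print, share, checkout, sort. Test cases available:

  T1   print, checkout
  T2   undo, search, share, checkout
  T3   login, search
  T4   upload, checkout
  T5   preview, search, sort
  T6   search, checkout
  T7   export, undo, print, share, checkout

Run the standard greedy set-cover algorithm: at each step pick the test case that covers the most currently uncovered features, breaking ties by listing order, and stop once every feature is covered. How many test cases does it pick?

Pick 1: T7 covers 5 new features (export, undo, print, share, checkout).
Pick 2: T5 covers 3 new features (preview, search, sort).
Pick 3: T3 covers 1 new features (login).
Pick 4: T4 covers 1 new features (upload).
Greedy uses 4 test cases.

4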